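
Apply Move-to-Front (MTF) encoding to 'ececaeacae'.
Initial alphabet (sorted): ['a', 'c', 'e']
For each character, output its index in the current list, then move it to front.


MTF encoding:
'e': index 2 in ['a', 'c', 'e'] -> ['e', 'a', 'c']
'c': index 2 in ['e', 'a', 'c'] -> ['c', 'e', 'a']
'e': index 1 in ['c', 'e', 'a'] -> ['e', 'c', 'a']
'c': index 1 in ['e', 'c', 'a'] -> ['c', 'e', 'a']
'a': index 2 in ['c', 'e', 'a'] -> ['a', 'c', 'e']
'e': index 2 in ['a', 'c', 'e'] -> ['e', 'a', 'c']
'a': index 1 in ['e', 'a', 'c'] -> ['a', 'e', 'c']
'c': index 2 in ['a', 'e', 'c'] -> ['c', 'a', 'e']
'a': index 1 in ['c', 'a', 'e'] -> ['a', 'c', 'e']
'e': index 2 in ['a', 'c', 'e'] -> ['e', 'a', 'c']


Output: [2, 2, 1, 1, 2, 2, 1, 2, 1, 2]


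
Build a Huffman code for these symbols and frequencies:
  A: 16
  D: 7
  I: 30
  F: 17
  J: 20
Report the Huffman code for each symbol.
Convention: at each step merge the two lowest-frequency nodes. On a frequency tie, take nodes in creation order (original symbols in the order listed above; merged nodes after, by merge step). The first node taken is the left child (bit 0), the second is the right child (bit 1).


Huffman tree construction:
Step 1: Merge D(7) + A(16) = 23
Step 2: Merge F(17) + J(20) = 37
Step 3: Merge (D+A)(23) + I(30) = 53
Step 4: Merge (F+J)(37) + ((D+A)+I)(53) = 90
Read each symbol's code off the tree from the root (left child = 0, right child = 1).

Codes:
  A: 101 (length 3)
  D: 100 (length 3)
  I: 11 (length 2)
  F: 00 (length 2)
  J: 01 (length 2)
Average code length: 203/90 = 2.2556 bits/symbol


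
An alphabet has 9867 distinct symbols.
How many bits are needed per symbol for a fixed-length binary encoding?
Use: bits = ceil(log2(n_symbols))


log2(9867) = 13.2684
Bracket: 2^13 = 8192 < 9867 <= 2^14 = 16384
So ceil(log2(9867)) = 14

bits = ceil(log2(9867)) = ceil(13.2684) = 14 bits


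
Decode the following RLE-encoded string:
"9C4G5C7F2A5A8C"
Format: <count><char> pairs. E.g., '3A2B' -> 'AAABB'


Expanding each <count><char> pair:
  9C -> 'CCCCCCCCC'
  4G -> 'GGGG'
  5C -> 'CCCCC'
  7F -> 'FFFFFFF'
  2A -> 'AA'
  5A -> 'AAAAA'
  8C -> 'CCCCCCCC'

Decoded = CCCCCCCCCGGGGCCCCCFFFFFFFAAAAAAACCCCCCCC


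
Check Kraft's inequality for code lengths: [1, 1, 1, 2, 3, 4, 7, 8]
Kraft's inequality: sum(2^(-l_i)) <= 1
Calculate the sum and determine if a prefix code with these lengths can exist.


Sum = 2^(-1) + 2^(-1) + 2^(-1) + 2^(-2) + 2^(-3) + 2^(-4) + 2^(-7) + 2^(-8)
    = 0.5 + 0.5 + 0.5 + 0.25 + 0.125 + 0.0625 + 0.0078125 + 0.00390625
    = 499/256 = 1.94921875
Since 1.94921875 > 1, Kraft's inequality is NOT satisfied.
A prefix code with these lengths CANNOT exist.

Kraft sum = 1.94921875. Not satisfied.


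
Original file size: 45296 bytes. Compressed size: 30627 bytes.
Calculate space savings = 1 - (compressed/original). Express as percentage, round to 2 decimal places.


ratio = compressed/original = 30627/45296 = 0.676152
savings = 1 - ratio = 1 - 0.676152 = 0.323848
as a percentage: 0.323848 * 100 = 32.38%

Space savings = 1 - 30627/45296 = 32.38%


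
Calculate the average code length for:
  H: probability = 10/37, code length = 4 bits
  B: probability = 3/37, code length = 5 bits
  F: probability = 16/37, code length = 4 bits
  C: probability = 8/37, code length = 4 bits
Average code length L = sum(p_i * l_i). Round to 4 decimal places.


Weighted contributions p_i * l_i:
  H: (10/37) * 4 = 40/37
  B: (3/37) * 5 = 15/37
  F: (16/37) * 4 = 64/37
  C: (8/37) * 4 = 32/37
Sum = (40 + 15 + 64 + 32)/37 = 151/37

L = 151/37 = 4.0811 bits/symbol


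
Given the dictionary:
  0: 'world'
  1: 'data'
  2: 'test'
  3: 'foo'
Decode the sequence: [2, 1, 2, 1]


Look up each index in the dictionary:
  2 -> 'test'
  1 -> 'data'
  2 -> 'test'
  1 -> 'data'

Decoded: "test data test data"


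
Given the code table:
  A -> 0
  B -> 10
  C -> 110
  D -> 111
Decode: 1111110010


Decoding:
111 -> D
111 -> D
0 -> A
0 -> A
10 -> B


Result: DDAAB


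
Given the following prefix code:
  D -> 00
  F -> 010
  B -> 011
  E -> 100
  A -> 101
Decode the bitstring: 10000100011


Decoding step by step:
Bits 100 -> E
Bits 00 -> D
Bits 100 -> E
Bits 011 -> B


Decoded message: EDEB


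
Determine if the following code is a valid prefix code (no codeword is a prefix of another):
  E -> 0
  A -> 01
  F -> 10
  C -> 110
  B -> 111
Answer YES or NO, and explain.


Checking each pair (does one codeword prefix another?):
  E='0' vs A='01': prefix -- VIOLATION

NO -- this is NOT a valid prefix code. E (0) is a prefix of A (01).


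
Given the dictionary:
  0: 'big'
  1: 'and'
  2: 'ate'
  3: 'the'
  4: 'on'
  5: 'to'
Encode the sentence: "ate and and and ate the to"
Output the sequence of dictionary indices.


Look up each word in the dictionary:
  'ate' -> 2
  'and' -> 1
  'and' -> 1
  'and' -> 1
  'ate' -> 2
  'the' -> 3
  'to' -> 5

Encoded: [2, 1, 1, 1, 2, 3, 5]


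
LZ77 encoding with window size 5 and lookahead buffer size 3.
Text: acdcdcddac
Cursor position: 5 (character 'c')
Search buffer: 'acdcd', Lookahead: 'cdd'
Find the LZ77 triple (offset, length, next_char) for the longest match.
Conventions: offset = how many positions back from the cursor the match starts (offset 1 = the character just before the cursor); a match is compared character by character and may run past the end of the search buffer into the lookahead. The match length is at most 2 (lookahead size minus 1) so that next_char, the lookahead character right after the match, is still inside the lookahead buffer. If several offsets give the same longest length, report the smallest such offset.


Try each offset into the search buffer:
  offset=1 (pos 4, char 'd'): match length 0
  offset=2 (pos 3, char 'c'): match length 2
  offset=3 (pos 2, char 'd'): match length 0
  offset=4 (pos 1, char 'c'): match length 2
  offset=5 (pos 0, char 'a'): match length 0
Longest match has length 2, found at offsets 2, 4; take the smallest, offset 2.
next_char = character at position 5 + 2 = 7 -> 'd'

Best match: offset=2, length=2 (matching 'cd' starting at position 3)
LZ77 triple: (2, 2, 'd')


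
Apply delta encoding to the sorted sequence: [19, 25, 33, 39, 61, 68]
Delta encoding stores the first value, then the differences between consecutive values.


First value: 19
Deltas:
  25 - 19 = 6
  33 - 25 = 8
  39 - 33 = 6
  61 - 39 = 22
  68 - 61 = 7


Delta encoded: [19, 6, 8, 6, 22, 7]


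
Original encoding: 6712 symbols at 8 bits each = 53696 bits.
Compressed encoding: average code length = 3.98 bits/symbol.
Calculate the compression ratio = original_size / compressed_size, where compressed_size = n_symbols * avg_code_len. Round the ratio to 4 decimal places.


original_size = n_symbols * orig_bits = 6712 * 8 = 53696 bits
compressed_size = n_symbols * avg_code_len = 6712 * 3.98 = 26713.76 bits
ratio = original_size / compressed_size = 53696 / 26713.76 = 2.0101

Compression ratio = 2.0101


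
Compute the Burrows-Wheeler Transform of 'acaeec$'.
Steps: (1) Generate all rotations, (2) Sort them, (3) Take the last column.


Rotations (sorted):
  0: $acaeec -> last char: c
  1: acaeec$ -> last char: $
  2: aeec$ac -> last char: c
  3: c$acaee -> last char: e
  4: caeec$a -> last char: a
  5: ec$acae -> last char: e
  6: eec$aca -> last char: a


BWT = c$ceaea


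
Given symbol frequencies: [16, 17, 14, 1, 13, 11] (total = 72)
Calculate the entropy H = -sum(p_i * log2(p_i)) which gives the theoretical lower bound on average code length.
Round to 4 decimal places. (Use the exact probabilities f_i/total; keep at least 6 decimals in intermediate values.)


Per-symbol terms -p_i * log2(p_i) with p_i = f_i/72:
  p = 16/72 = 0.222222: log2(p) = -2.169925, -p*log2(p) = 0.482206
  p = 17/72 = 0.236111: log2(p) = -2.082462, -p*log2(p) = 0.491692
  p = 14/72 = 0.194444: log2(p) = -2.362570, -p*log2(p) = 0.459389
  p = 1/72 = 0.013889: log2(p) = -6.169925, -p*log2(p) = 0.085693
  p = 13/72 = 0.180556: log2(p) = -2.469485, -p*log2(p) = 0.445879
  p = 11/72 = 0.152778: log2(p) = -2.710493, -p*log2(p) = 0.414103
H = 0.482206 + 0.491692 + 0.459389 + 0.085693 + 0.445879 + 0.414103 = 2.378962

H = 2.379 bits/symbol


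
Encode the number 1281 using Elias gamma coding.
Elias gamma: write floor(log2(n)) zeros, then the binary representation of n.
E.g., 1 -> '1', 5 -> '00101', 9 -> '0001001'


num_bits = floor(log2(1281)) + 1 = 11
leading_zeros = num_bits - 1 = 10
binary(1281) = 10100000001

Elias gamma(1281) = '0000000000' + '10100000001' = 000000000010100000001 (21 bits)


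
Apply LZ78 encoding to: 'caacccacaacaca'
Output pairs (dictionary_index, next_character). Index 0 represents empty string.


LZ78 encoding steps:
Dictionary: {0: ''}
Step 1: w='' (idx 0), next='c' -> output (0, 'c'), add 'c' as idx 1
Step 2: w='' (idx 0), next='a' -> output (0, 'a'), add 'a' as idx 2
Step 3: w='a' (idx 2), next='c' -> output (2, 'c'), add 'ac' as idx 3
Step 4: w='c' (idx 1), next='c' -> output (1, 'c'), add 'cc' as idx 4
Step 5: w='ac' (idx 3), next='a' -> output (3, 'a'), add 'aca' as idx 5
Step 6: w='aca' (idx 5), next='c' -> output (5, 'c'), add 'acac' as idx 6
Step 7: w='a' (idx 2), end of input -> output (2, '')


Encoded: [(0, 'c'), (0, 'a'), (2, 'c'), (1, 'c'), (3, 'a'), (5, 'c'), (2, '')]


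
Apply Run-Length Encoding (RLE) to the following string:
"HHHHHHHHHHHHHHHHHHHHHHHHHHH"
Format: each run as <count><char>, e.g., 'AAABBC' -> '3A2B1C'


Scanning runs left to right:
  i=0: run of 'H' x 27 -> '27H'

RLE = 27H


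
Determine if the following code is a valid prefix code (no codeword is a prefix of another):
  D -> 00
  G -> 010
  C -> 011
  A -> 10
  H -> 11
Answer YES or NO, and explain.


Checking each pair (does one codeword prefix another?):
  D='00' vs G='010': no prefix
  D='00' vs C='011': no prefix
  D='00' vs A='10': no prefix
  D='00' vs H='11': no prefix
  G='010' vs D='00': no prefix
  G='010' vs C='011': no prefix
  G='010' vs A='10': no prefix
  G='010' vs H='11': no prefix
  C='011' vs D='00': no prefix
  C='011' vs G='010': no prefix
  C='011' vs A='10': no prefix
  C='011' vs H='11': no prefix
  A='10' vs D='00': no prefix
  A='10' vs G='010': no prefix
  A='10' vs C='011': no prefix
  A='10' vs H='11': no prefix
  H='11' vs D='00': no prefix
  H='11' vs G='010': no prefix
  H='11' vs C='011': no prefix
  H='11' vs A='10': no prefix
No violation found over all pairs.

YES -- this is a valid prefix code. No codeword is a prefix of any other codeword.


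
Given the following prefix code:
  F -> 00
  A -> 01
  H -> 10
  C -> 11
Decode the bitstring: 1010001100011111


Decoding step by step:
Bits 10 -> H
Bits 10 -> H
Bits 00 -> F
Bits 11 -> C
Bits 00 -> F
Bits 01 -> A
Bits 11 -> C
Bits 11 -> C


Decoded message: HHFCFACC


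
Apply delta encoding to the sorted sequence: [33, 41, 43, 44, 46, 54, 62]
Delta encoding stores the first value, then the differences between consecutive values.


First value: 33
Deltas:
  41 - 33 = 8
  43 - 41 = 2
  44 - 43 = 1
  46 - 44 = 2
  54 - 46 = 8
  62 - 54 = 8


Delta encoded: [33, 8, 2, 1, 2, 8, 8]


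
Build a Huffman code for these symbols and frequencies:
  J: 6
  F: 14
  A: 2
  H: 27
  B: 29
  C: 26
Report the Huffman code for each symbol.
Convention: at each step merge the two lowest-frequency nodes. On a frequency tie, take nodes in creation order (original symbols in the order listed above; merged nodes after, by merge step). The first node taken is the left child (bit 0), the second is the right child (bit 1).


Huffman tree construction:
Step 1: Merge A(2) + J(6) = 8
Step 2: Merge (A+J)(8) + F(14) = 22
Step 3: Merge ((A+J)+F)(22) + C(26) = 48
Step 4: Merge H(27) + B(29) = 56
Step 5: Merge (((A+J)+F)+C)(48) + (H+B)(56) = 104
Read each symbol's code off the tree from the root (left child = 0, right child = 1).

Codes:
  J: 0001 (length 4)
  F: 001 (length 3)
  A: 0000 (length 4)
  H: 10 (length 2)
  B: 11 (length 2)
  C: 01 (length 2)
Average code length: 238/104 = 2.2885 bits/symbol


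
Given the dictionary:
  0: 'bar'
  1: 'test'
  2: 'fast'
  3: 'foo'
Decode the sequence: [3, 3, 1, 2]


Look up each index in the dictionary:
  3 -> 'foo'
  3 -> 'foo'
  1 -> 'test'
  2 -> 'fast'

Decoded: "foo foo test fast"


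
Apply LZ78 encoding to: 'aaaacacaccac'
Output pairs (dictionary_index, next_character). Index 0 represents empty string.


LZ78 encoding steps:
Dictionary: {0: ''}
Step 1: w='' (idx 0), next='a' -> output (0, 'a'), add 'a' as idx 1
Step 2: w='a' (idx 1), next='a' -> output (1, 'a'), add 'aa' as idx 2
Step 3: w='a' (idx 1), next='c' -> output (1, 'c'), add 'ac' as idx 3
Step 4: w='ac' (idx 3), next='a' -> output (3, 'a'), add 'aca' as idx 4
Step 5: w='' (idx 0), next='c' -> output (0, 'c'), add 'c' as idx 5
Step 6: w='c' (idx 5), next='a' -> output (5, 'a'), add 'ca' as idx 6
Step 7: w='c' (idx 5), end of input -> output (5, '')


Encoded: [(0, 'a'), (1, 'a'), (1, 'c'), (3, 'a'), (0, 'c'), (5, 'a'), (5, '')]


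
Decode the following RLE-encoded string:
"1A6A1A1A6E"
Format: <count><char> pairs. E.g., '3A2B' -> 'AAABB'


Expanding each <count><char> pair:
  1A -> 'A'
  6A -> 'AAAAAA'
  1A -> 'A'
  1A -> 'A'
  6E -> 'EEEEEE'

Decoded = AAAAAAAAAEEEEEE


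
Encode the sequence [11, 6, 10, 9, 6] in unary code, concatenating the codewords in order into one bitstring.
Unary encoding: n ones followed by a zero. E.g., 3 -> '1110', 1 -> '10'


Encode each number as n ones followed by a terminating 0:
  11 -> 111111111110 (12 bits)
  6 -> 1111110 (7 bits)
  10 -> 11111111110 (11 bits)
  9 -> 1111111110 (10 bits)
  6 -> 1111110 (7 bits)
Total length = 12 + 7 + 11 + 10 + 7 = 47 bits.

Unary([11, 6, 10, 9, 6]) = 11111111111011111101111111111011111111101111110 (47 bits)


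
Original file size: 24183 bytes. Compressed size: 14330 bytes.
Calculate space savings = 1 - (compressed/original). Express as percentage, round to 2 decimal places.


ratio = compressed/original = 14330/24183 = 0.592565
savings = 1 - ratio = 1 - 0.592565 = 0.407435
as a percentage: 0.407435 * 100 = 40.74%

Space savings = 1 - 14330/24183 = 40.74%


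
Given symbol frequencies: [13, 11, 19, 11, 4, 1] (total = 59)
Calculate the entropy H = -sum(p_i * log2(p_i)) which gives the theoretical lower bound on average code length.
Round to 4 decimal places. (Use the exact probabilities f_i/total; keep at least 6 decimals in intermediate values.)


Per-symbol terms -p_i * log2(p_i) with p_i = f_i/59:
  p = 13/59 = 0.220339: log2(p) = -2.182203, -p*log2(p) = 0.480824
  p = 11/59 = 0.186441: log2(p) = -2.423211, -p*log2(p) = 0.451785
  p = 19/59 = 0.322034: log2(p) = -1.634716, -p*log2(p) = 0.526434
  p = 11/59 = 0.186441: log2(p) = -2.423211, -p*log2(p) = 0.451785
  p = 4/59 = 0.067797: log2(p) = -3.882643, -p*log2(p) = 0.263230
  p = 1/59 = 0.016949: log2(p) = -5.882643, -p*log2(p) = 0.099706
H = 0.480824 + 0.451785 + 0.526434 + 0.451785 + 0.263230 + 0.099706 = 2.273764

H = 2.2738 bits/symbol


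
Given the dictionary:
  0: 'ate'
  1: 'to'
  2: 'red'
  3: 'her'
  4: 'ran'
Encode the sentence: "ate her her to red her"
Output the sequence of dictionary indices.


Look up each word in the dictionary:
  'ate' -> 0
  'her' -> 3
  'her' -> 3
  'to' -> 1
  'red' -> 2
  'her' -> 3

Encoded: [0, 3, 3, 1, 2, 3]


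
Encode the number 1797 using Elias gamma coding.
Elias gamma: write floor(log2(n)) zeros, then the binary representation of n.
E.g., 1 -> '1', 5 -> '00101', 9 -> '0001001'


num_bits = floor(log2(1797)) + 1 = 11
leading_zeros = num_bits - 1 = 10
binary(1797) = 11100000101

Elias gamma(1797) = '0000000000' + '11100000101' = 000000000011100000101 (21 bits)


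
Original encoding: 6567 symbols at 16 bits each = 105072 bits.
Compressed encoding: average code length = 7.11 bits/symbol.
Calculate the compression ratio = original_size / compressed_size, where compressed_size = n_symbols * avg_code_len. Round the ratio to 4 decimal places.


original_size = n_symbols * orig_bits = 6567 * 16 = 105072 bits
compressed_size = n_symbols * avg_code_len = 6567 * 7.11 = 46691.37 bits
ratio = original_size / compressed_size = 105072 / 46691.37 = 2.2504

Compression ratio = 2.2504


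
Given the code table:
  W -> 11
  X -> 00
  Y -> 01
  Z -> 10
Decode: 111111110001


Decoding:
11 -> W
11 -> W
11 -> W
11 -> W
00 -> X
01 -> Y


Result: WWWWXY


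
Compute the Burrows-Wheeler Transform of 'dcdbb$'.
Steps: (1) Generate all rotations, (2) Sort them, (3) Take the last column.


Rotations (sorted):
  0: $dcdbb -> last char: b
  1: b$dcdb -> last char: b
  2: bb$dcd -> last char: d
  3: cdbb$d -> last char: d
  4: dbb$dc -> last char: c
  5: dcdbb$ -> last char: $


BWT = bbddc$


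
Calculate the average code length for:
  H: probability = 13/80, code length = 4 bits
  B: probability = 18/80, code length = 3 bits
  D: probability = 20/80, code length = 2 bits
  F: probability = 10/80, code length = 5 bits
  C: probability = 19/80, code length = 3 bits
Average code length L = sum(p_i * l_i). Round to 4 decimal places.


Weighted contributions p_i * l_i:
  H: (13/80) * 4 = 52/80
  B: (18/80) * 3 = 54/80
  D: (20/80) * 2 = 40/80
  F: (10/80) * 5 = 50/80
  C: (19/80) * 3 = 57/80
Sum = (52 + 54 + 40 + 50 + 57)/80 = 253/80

L = 253/80 = 3.1625 bits/symbol


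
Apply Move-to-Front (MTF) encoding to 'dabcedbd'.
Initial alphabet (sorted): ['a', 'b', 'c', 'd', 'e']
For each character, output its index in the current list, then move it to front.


MTF encoding:
'd': index 3 in ['a', 'b', 'c', 'd', 'e'] -> ['d', 'a', 'b', 'c', 'e']
'a': index 1 in ['d', 'a', 'b', 'c', 'e'] -> ['a', 'd', 'b', 'c', 'e']
'b': index 2 in ['a', 'd', 'b', 'c', 'e'] -> ['b', 'a', 'd', 'c', 'e']
'c': index 3 in ['b', 'a', 'd', 'c', 'e'] -> ['c', 'b', 'a', 'd', 'e']
'e': index 4 in ['c', 'b', 'a', 'd', 'e'] -> ['e', 'c', 'b', 'a', 'd']
'd': index 4 in ['e', 'c', 'b', 'a', 'd'] -> ['d', 'e', 'c', 'b', 'a']
'b': index 3 in ['d', 'e', 'c', 'b', 'a'] -> ['b', 'd', 'e', 'c', 'a']
'd': index 1 in ['b', 'd', 'e', 'c', 'a'] -> ['d', 'b', 'e', 'c', 'a']


Output: [3, 1, 2, 3, 4, 4, 3, 1]


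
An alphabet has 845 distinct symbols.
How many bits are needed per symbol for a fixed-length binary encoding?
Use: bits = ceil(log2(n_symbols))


log2(845) = 9.7228
Bracket: 2^9 = 512 < 845 <= 2^10 = 1024
So ceil(log2(845)) = 10

bits = ceil(log2(845)) = ceil(9.7228) = 10 bits


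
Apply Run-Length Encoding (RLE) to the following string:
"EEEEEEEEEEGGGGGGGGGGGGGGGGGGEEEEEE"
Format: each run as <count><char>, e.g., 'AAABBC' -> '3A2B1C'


Scanning runs left to right:
  i=0: run of 'E' x 10 -> '10E'
  i=10: run of 'G' x 18 -> '18G'
  i=28: run of 'E' x 6 -> '6E'

RLE = 10E18G6E


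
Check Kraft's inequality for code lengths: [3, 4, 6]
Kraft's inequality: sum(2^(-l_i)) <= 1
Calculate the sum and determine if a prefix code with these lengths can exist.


Sum = 2^(-3) + 2^(-4) + 2^(-6)
    = 0.125 + 0.0625 + 0.015625
    = 13/64 = 0.203125
Since 0.203125 <= 1, Kraft's inequality IS satisfied.
A prefix code with these lengths CAN exist.

Kraft sum = 0.203125. Satisfied.


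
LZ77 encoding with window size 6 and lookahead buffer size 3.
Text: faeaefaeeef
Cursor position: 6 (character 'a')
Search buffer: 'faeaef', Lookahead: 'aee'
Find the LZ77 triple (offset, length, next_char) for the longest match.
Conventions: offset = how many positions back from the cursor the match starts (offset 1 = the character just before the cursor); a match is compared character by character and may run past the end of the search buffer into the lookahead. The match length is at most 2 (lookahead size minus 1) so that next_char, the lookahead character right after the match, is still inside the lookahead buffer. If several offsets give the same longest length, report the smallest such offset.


Try each offset into the search buffer:
  offset=1 (pos 5, char 'f'): match length 0
  offset=2 (pos 4, char 'e'): match length 0
  offset=3 (pos 3, char 'a'): match length 2
  offset=4 (pos 2, char 'e'): match length 0
  offset=5 (pos 1, char 'a'): match length 2
  offset=6 (pos 0, char 'f'): match length 0
Longest match has length 2, found at offsets 3, 5; take the smallest, offset 3.
next_char = character at position 6 + 2 = 8 -> 'e'

Best match: offset=3, length=2 (matching 'ae' starting at position 3)
LZ77 triple: (3, 2, 'e')


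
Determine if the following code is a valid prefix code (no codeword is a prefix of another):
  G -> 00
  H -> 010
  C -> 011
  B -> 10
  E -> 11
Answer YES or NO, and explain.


Checking each pair (does one codeword prefix another?):
  G='00' vs H='010': no prefix
  G='00' vs C='011': no prefix
  G='00' vs B='10': no prefix
  G='00' vs E='11': no prefix
  H='010' vs G='00': no prefix
  H='010' vs C='011': no prefix
  H='010' vs B='10': no prefix
  H='010' vs E='11': no prefix
  C='011' vs G='00': no prefix
  C='011' vs H='010': no prefix
  C='011' vs B='10': no prefix
  C='011' vs E='11': no prefix
  B='10' vs G='00': no prefix
  B='10' vs H='010': no prefix
  B='10' vs C='011': no prefix
  B='10' vs E='11': no prefix
  E='11' vs G='00': no prefix
  E='11' vs H='010': no prefix
  E='11' vs C='011': no prefix
  E='11' vs B='10': no prefix
No violation found over all pairs.

YES -- this is a valid prefix code. No codeword is a prefix of any other codeword.


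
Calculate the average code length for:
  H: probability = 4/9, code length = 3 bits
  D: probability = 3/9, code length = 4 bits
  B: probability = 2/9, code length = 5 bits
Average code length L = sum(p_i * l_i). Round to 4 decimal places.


Weighted contributions p_i * l_i:
  H: (4/9) * 3 = 12/9
  D: (3/9) * 4 = 12/9
  B: (2/9) * 5 = 10/9
Sum = (12 + 12 + 10)/9 = 34/9

L = 34/9 = 3.7778 bits/symbol


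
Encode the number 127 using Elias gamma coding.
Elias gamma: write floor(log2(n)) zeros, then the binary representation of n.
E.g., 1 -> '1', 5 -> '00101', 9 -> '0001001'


num_bits = floor(log2(127)) + 1 = 7
leading_zeros = num_bits - 1 = 6
binary(127) = 1111111

Elias gamma(127) = '000000' + '1111111' = 0000001111111 (13 bits)


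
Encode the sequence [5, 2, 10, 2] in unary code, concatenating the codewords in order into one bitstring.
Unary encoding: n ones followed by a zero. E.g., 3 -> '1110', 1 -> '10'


Encode each number as n ones followed by a terminating 0:
  5 -> 111110 (6 bits)
  2 -> 110 (3 bits)
  10 -> 11111111110 (11 bits)
  2 -> 110 (3 bits)
Total length = 6 + 3 + 11 + 3 = 23 bits.

Unary([5, 2, 10, 2]) = 11111011011111111110110 (23 bits)


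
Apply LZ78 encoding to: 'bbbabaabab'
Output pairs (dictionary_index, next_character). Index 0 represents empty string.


LZ78 encoding steps:
Dictionary: {0: ''}
Step 1: w='' (idx 0), next='b' -> output (0, 'b'), add 'b' as idx 1
Step 2: w='b' (idx 1), next='b' -> output (1, 'b'), add 'bb' as idx 2
Step 3: w='' (idx 0), next='a' -> output (0, 'a'), add 'a' as idx 3
Step 4: w='b' (idx 1), next='a' -> output (1, 'a'), add 'ba' as idx 4
Step 5: w='a' (idx 3), next='b' -> output (3, 'b'), add 'ab' as idx 5
Step 6: w='ab' (idx 5), end of input -> output (5, '')


Encoded: [(0, 'b'), (1, 'b'), (0, 'a'), (1, 'a'), (3, 'b'), (5, '')]


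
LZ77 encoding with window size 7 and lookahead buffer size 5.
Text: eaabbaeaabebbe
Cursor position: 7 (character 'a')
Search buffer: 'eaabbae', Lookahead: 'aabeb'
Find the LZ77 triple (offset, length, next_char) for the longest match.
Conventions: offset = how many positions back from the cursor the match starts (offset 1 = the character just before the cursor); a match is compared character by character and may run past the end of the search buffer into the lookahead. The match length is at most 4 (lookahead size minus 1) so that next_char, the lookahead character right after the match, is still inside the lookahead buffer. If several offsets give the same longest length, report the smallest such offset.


Try each offset into the search buffer:
  offset=1 (pos 6, char 'e'): match length 0
  offset=2 (pos 5, char 'a'): match length 1
  offset=3 (pos 4, char 'b'): match length 0
  offset=4 (pos 3, char 'b'): match length 0
  offset=5 (pos 2, char 'a'): match length 1
  offset=6 (pos 1, char 'a'): match length 3
  offset=7 (pos 0, char 'e'): match length 0
Longest match has length 3 at offset 6.
next_char = character at position 7 + 3 = 10 -> 'e'

Best match: offset=6, length=3 (matching 'aab' starting at position 1)
LZ77 triple: (6, 3, 'e')


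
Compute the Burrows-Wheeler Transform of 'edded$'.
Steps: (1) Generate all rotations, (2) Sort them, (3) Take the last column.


Rotations (sorted):
  0: $edded -> last char: d
  1: d$edde -> last char: e
  2: dded$e -> last char: e
  3: ded$ed -> last char: d
  4: ed$edd -> last char: d
  5: edded$ -> last char: $


BWT = deedd$


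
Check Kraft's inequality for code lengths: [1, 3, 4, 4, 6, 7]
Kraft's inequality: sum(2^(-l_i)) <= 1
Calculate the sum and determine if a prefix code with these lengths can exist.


Sum = 2^(-1) + 2^(-3) + 2^(-4) + 2^(-4) + 2^(-6) + 2^(-7)
    = 0.5 + 0.125 + 0.0625 + 0.0625 + 0.015625 + 0.0078125
    = 99/128 = 0.7734375
Since 0.7734375 <= 1, Kraft's inequality IS satisfied.
A prefix code with these lengths CAN exist.

Kraft sum = 0.7734375. Satisfied.


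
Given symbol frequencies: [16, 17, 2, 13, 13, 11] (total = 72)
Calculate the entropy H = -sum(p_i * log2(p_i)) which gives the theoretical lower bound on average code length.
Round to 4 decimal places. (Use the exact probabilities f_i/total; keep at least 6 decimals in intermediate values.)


Per-symbol terms -p_i * log2(p_i) with p_i = f_i/72:
  p = 16/72 = 0.222222: log2(p) = -2.169925, -p*log2(p) = 0.482206
  p = 17/72 = 0.236111: log2(p) = -2.082462, -p*log2(p) = 0.491692
  p = 2/72 = 0.027778: log2(p) = -5.169925, -p*log2(p) = 0.143609
  p = 13/72 = 0.180556: log2(p) = -2.469485, -p*log2(p) = 0.445879
  p = 13/72 = 0.180556: log2(p) = -2.469485, -p*log2(p) = 0.445879
  p = 11/72 = 0.152778: log2(p) = -2.710493, -p*log2(p) = 0.414103
H = 0.482206 + 0.491692 + 0.143609 + 0.445879 + 0.445879 + 0.414103 = 2.423368

H = 2.4234 bits/symbol


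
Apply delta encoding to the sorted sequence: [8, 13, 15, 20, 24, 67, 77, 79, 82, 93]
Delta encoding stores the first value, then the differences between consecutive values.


First value: 8
Deltas:
  13 - 8 = 5
  15 - 13 = 2
  20 - 15 = 5
  24 - 20 = 4
  67 - 24 = 43
  77 - 67 = 10
  79 - 77 = 2
  82 - 79 = 3
  93 - 82 = 11


Delta encoded: [8, 5, 2, 5, 4, 43, 10, 2, 3, 11]


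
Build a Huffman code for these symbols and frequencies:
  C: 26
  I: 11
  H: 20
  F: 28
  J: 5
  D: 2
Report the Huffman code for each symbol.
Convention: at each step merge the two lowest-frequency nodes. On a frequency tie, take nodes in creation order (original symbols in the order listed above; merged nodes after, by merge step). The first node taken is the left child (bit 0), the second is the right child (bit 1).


Huffman tree construction:
Step 1: Merge D(2) + J(5) = 7
Step 2: Merge (D+J)(7) + I(11) = 18
Step 3: Merge ((D+J)+I)(18) + H(20) = 38
Step 4: Merge C(26) + F(28) = 54
Step 5: Merge (((D+J)+I)+H)(38) + (C+F)(54) = 92
Read each symbol's code off the tree from the root (left child = 0, right child = 1).

Codes:
  C: 10 (length 2)
  I: 001 (length 3)
  H: 01 (length 2)
  F: 11 (length 2)
  J: 0001 (length 4)
  D: 0000 (length 4)
Average code length: 209/92 = 2.2717 bits/symbol


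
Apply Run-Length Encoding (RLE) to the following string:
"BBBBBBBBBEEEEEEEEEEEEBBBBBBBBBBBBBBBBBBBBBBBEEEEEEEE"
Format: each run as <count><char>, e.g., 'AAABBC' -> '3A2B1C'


Scanning runs left to right:
  i=0: run of 'B' x 9 -> '9B'
  i=9: run of 'E' x 12 -> '12E'
  i=21: run of 'B' x 23 -> '23B'
  i=44: run of 'E' x 8 -> '8E'

RLE = 9B12E23B8E


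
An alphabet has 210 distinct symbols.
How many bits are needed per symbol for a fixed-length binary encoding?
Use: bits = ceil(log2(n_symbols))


log2(210) = 7.7142
Bracket: 2^7 = 128 < 210 <= 2^8 = 256
So ceil(log2(210)) = 8

bits = ceil(log2(210)) = ceil(7.7142) = 8 bits


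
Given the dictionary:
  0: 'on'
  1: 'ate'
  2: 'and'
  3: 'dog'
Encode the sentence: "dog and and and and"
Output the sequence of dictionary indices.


Look up each word in the dictionary:
  'dog' -> 3
  'and' -> 2
  'and' -> 2
  'and' -> 2
  'and' -> 2

Encoded: [3, 2, 2, 2, 2]


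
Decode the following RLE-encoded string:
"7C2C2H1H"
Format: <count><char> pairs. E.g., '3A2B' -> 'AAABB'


Expanding each <count><char> pair:
  7C -> 'CCCCCCC'
  2C -> 'CC'
  2H -> 'HH'
  1H -> 'H'

Decoded = CCCCCCCCCHHH


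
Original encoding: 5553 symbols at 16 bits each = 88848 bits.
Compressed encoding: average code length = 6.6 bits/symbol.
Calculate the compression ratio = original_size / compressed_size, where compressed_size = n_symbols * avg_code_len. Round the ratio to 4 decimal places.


original_size = n_symbols * orig_bits = 5553 * 16 = 88848 bits
compressed_size = n_symbols * avg_code_len = 5553 * 6.6 = 36649.8 bits
ratio = original_size / compressed_size = 88848 / 36649.8 = 2.4242

Compression ratio = 2.4242


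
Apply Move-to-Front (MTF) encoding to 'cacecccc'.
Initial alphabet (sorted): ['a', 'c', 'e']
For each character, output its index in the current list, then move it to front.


MTF encoding:
'c': index 1 in ['a', 'c', 'e'] -> ['c', 'a', 'e']
'a': index 1 in ['c', 'a', 'e'] -> ['a', 'c', 'e']
'c': index 1 in ['a', 'c', 'e'] -> ['c', 'a', 'e']
'e': index 2 in ['c', 'a', 'e'] -> ['e', 'c', 'a']
'c': index 1 in ['e', 'c', 'a'] -> ['c', 'e', 'a']
'c': index 0 in ['c', 'e', 'a'] -> ['c', 'e', 'a']
'c': index 0 in ['c', 'e', 'a'] -> ['c', 'e', 'a']
'c': index 0 in ['c', 'e', 'a'] -> ['c', 'e', 'a']


Output: [1, 1, 1, 2, 1, 0, 0, 0]


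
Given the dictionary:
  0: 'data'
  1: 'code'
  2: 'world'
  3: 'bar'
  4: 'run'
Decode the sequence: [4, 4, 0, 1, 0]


Look up each index in the dictionary:
  4 -> 'run'
  4 -> 'run'
  0 -> 'data'
  1 -> 'code'
  0 -> 'data'

Decoded: "run run data code data"


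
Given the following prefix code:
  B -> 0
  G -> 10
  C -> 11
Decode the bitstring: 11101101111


Decoding step by step:
Bits 11 -> C
Bits 10 -> G
Bits 11 -> C
Bits 0 -> B
Bits 11 -> C
Bits 11 -> C


Decoded message: CGCBCC


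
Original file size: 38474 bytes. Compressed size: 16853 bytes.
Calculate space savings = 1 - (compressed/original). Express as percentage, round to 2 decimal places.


ratio = compressed/original = 16853/38474 = 0.438036
savings = 1 - ratio = 1 - 0.438036 = 0.561964
as a percentage: 0.561964 * 100 = 56.2%

Space savings = 1 - 16853/38474 = 56.2%


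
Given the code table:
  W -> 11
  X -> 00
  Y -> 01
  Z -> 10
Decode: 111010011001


Decoding:
11 -> W
10 -> Z
10 -> Z
01 -> Y
10 -> Z
01 -> Y


Result: WZZYZY


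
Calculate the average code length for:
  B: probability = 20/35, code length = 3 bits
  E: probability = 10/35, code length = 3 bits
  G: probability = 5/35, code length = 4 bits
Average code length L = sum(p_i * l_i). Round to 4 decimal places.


Weighted contributions p_i * l_i:
  B: (20/35) * 3 = 60/35
  E: (10/35) * 3 = 30/35
  G: (5/35) * 4 = 20/35
Sum = (60 + 30 + 20)/35 = 110/35

L = 110/35 = 3.1429 bits/symbol


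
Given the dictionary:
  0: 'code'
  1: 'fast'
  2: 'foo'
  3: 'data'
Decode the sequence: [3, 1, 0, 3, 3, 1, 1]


Look up each index in the dictionary:
  3 -> 'data'
  1 -> 'fast'
  0 -> 'code'
  3 -> 'data'
  3 -> 'data'
  1 -> 'fast'
  1 -> 'fast'

Decoded: "data fast code data data fast fast"


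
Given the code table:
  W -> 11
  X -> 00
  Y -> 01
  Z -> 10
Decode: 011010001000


Decoding:
01 -> Y
10 -> Z
10 -> Z
00 -> X
10 -> Z
00 -> X


Result: YZZXZX


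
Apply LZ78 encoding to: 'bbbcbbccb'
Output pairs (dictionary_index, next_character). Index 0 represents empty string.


LZ78 encoding steps:
Dictionary: {0: ''}
Step 1: w='' (idx 0), next='b' -> output (0, 'b'), add 'b' as idx 1
Step 2: w='b' (idx 1), next='b' -> output (1, 'b'), add 'bb' as idx 2
Step 3: w='' (idx 0), next='c' -> output (0, 'c'), add 'c' as idx 3
Step 4: w='bb' (idx 2), next='c' -> output (2, 'c'), add 'bbc' as idx 4
Step 5: w='c' (idx 3), next='b' -> output (3, 'b'), add 'cb' as idx 5


Encoded: [(0, 'b'), (1, 'b'), (0, 'c'), (2, 'c'), (3, 'b')]


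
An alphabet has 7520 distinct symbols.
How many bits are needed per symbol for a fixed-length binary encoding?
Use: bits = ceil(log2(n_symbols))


log2(7520) = 12.8765
Bracket: 2^12 = 4096 < 7520 <= 2^13 = 8192
So ceil(log2(7520)) = 13

bits = ceil(log2(7520)) = ceil(12.8765) = 13 bits


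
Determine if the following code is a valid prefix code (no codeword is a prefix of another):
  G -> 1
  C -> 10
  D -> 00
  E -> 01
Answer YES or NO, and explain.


Checking each pair (does one codeword prefix another?):
  G='1' vs C='10': prefix -- VIOLATION

NO -- this is NOT a valid prefix code. G (1) is a prefix of C (10).


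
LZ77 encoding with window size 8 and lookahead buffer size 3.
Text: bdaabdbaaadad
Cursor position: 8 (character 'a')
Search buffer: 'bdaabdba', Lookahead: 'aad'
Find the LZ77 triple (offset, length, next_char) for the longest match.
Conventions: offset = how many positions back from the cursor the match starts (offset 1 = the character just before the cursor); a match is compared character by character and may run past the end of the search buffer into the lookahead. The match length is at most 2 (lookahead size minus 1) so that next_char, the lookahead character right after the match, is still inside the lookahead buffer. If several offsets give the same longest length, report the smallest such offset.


Try each offset into the search buffer:
  offset=1 (pos 7, char 'a'): match length 2
  offset=2 (pos 6, char 'b'): match length 0
  offset=3 (pos 5, char 'd'): match length 0
  offset=4 (pos 4, char 'b'): match length 0
  offset=5 (pos 3, char 'a'): match length 1
  offset=6 (pos 2, char 'a'): match length 2
  offset=7 (pos 1, char 'd'): match length 0
  offset=8 (pos 0, char 'b'): match length 0
Longest match has length 2, found at offsets 1, 6; take the smallest, offset 1.
next_char = character at position 8 + 2 = 10 -> 'd'

Best match: offset=1, length=2 (matching 'aa' starting at position 7)
LZ77 triple: (1, 2, 'd')


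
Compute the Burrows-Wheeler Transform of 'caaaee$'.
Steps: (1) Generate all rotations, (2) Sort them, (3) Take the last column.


Rotations (sorted):
  0: $caaaee -> last char: e
  1: aaaee$c -> last char: c
  2: aaee$ca -> last char: a
  3: aee$caa -> last char: a
  4: caaaee$ -> last char: $
  5: e$caaae -> last char: e
  6: ee$caaa -> last char: a


BWT = ecaa$ea


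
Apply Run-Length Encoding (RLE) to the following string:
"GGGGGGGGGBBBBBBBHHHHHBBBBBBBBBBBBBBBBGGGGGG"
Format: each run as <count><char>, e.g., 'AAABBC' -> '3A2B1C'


Scanning runs left to right:
  i=0: run of 'G' x 9 -> '9G'
  i=9: run of 'B' x 7 -> '7B'
  i=16: run of 'H' x 5 -> '5H'
  i=21: run of 'B' x 16 -> '16B'
  i=37: run of 'G' x 6 -> '6G'

RLE = 9G7B5H16B6G


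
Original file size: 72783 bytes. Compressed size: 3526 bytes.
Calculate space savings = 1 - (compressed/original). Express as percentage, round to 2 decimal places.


ratio = compressed/original = 3526/72783 = 0.048445
savings = 1 - ratio = 1 - 0.048445 = 0.951555
as a percentage: 0.951555 * 100 = 95.16%

Space savings = 1 - 3526/72783 = 95.16%


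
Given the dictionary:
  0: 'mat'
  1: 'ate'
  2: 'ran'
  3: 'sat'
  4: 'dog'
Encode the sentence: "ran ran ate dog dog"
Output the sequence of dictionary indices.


Look up each word in the dictionary:
  'ran' -> 2
  'ran' -> 2
  'ate' -> 1
  'dog' -> 4
  'dog' -> 4

Encoded: [2, 2, 1, 4, 4]


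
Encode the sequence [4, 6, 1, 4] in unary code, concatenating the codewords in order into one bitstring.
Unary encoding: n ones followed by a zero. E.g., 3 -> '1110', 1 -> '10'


Encode each number as n ones followed by a terminating 0:
  4 -> 11110 (5 bits)
  6 -> 1111110 (7 bits)
  1 -> 10 (2 bits)
  4 -> 11110 (5 bits)
Total length = 5 + 7 + 2 + 5 = 19 bits.

Unary([4, 6, 1, 4]) = 1111011111101011110 (19 bits)


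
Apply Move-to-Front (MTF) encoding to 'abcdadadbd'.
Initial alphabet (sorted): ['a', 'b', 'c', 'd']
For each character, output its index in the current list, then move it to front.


MTF encoding:
'a': index 0 in ['a', 'b', 'c', 'd'] -> ['a', 'b', 'c', 'd']
'b': index 1 in ['a', 'b', 'c', 'd'] -> ['b', 'a', 'c', 'd']
'c': index 2 in ['b', 'a', 'c', 'd'] -> ['c', 'b', 'a', 'd']
'd': index 3 in ['c', 'b', 'a', 'd'] -> ['d', 'c', 'b', 'a']
'a': index 3 in ['d', 'c', 'b', 'a'] -> ['a', 'd', 'c', 'b']
'd': index 1 in ['a', 'd', 'c', 'b'] -> ['d', 'a', 'c', 'b']
'a': index 1 in ['d', 'a', 'c', 'b'] -> ['a', 'd', 'c', 'b']
'd': index 1 in ['a', 'd', 'c', 'b'] -> ['d', 'a', 'c', 'b']
'b': index 3 in ['d', 'a', 'c', 'b'] -> ['b', 'd', 'a', 'c']
'd': index 1 in ['b', 'd', 'a', 'c'] -> ['d', 'b', 'a', 'c']


Output: [0, 1, 2, 3, 3, 1, 1, 1, 3, 1]


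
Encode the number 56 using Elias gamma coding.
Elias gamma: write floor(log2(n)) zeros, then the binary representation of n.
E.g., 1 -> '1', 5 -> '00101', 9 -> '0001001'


num_bits = floor(log2(56)) + 1 = 6
leading_zeros = num_bits - 1 = 5
binary(56) = 111000

Elias gamma(56) = '00000' + '111000' = 00000111000 (11 bits)


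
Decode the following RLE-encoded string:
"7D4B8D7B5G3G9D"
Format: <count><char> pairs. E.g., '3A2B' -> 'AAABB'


Expanding each <count><char> pair:
  7D -> 'DDDDDDD'
  4B -> 'BBBB'
  8D -> 'DDDDDDDD'
  7B -> 'BBBBBBB'
  5G -> 'GGGGG'
  3G -> 'GGG'
  9D -> 'DDDDDDDDD'

Decoded = DDDDDDDBBBBDDDDDDDDBBBBBBBGGGGGGGGDDDDDDDDD


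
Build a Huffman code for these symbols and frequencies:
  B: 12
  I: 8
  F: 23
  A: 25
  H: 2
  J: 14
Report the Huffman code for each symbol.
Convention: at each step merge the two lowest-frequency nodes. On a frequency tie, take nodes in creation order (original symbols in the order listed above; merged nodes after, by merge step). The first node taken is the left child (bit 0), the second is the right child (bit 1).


Huffman tree construction:
Step 1: Merge H(2) + I(8) = 10
Step 2: Merge (H+I)(10) + B(12) = 22
Step 3: Merge J(14) + ((H+I)+B)(22) = 36
Step 4: Merge F(23) + A(25) = 48
Step 5: Merge (J+((H+I)+B))(36) + (F+A)(48) = 84
Read each symbol's code off the tree from the root (left child = 0, right child = 1).

Codes:
  B: 011 (length 3)
  I: 0101 (length 4)
  F: 10 (length 2)
  A: 11 (length 2)
  H: 0100 (length 4)
  J: 00 (length 2)
Average code length: 200/84 = 2.3810 bits/symbol


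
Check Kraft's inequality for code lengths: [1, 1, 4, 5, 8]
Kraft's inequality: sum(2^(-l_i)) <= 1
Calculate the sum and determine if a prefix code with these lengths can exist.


Sum = 2^(-1) + 2^(-1) + 2^(-4) + 2^(-5) + 2^(-8)
    = 0.5 + 0.5 + 0.0625 + 0.03125 + 0.00390625
    = 281/256 = 1.09765625
Since 1.09765625 > 1, Kraft's inequality is NOT satisfied.
A prefix code with these lengths CANNOT exist.

Kraft sum = 1.09765625. Not satisfied.


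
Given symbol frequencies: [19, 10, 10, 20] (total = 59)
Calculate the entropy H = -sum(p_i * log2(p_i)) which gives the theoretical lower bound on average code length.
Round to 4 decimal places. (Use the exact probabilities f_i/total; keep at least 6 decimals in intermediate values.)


Per-symbol terms -p_i * log2(p_i) with p_i = f_i/59:
  p = 19/59 = 0.322034: log2(p) = -1.634716, -p*log2(p) = 0.526434
  p = 10/59 = 0.169492: log2(p) = -2.560715, -p*log2(p) = 0.434019
  p = 10/59 = 0.169492: log2(p) = -2.560715, -p*log2(p) = 0.434019
  p = 20/59 = 0.338983: log2(p) = -1.560715, -p*log2(p) = 0.529056
H = 0.526434 + 0.434019 + 0.434019 + 0.529056 = 1.923528

H = 1.9235 bits/symbol


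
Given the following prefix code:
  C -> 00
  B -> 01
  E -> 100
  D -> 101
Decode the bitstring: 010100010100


Decoding step by step:
Bits 01 -> B
Bits 01 -> B
Bits 00 -> C
Bits 01 -> B
Bits 01 -> B
Bits 00 -> C


Decoded message: BBCBBC


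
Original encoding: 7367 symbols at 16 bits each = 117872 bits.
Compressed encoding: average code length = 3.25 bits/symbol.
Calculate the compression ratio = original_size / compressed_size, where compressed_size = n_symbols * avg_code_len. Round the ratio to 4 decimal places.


original_size = n_symbols * orig_bits = 7367 * 16 = 117872 bits
compressed_size = n_symbols * avg_code_len = 7367 * 3.25 = 23942.75 bits
ratio = original_size / compressed_size = 117872 / 23942.75 = 4.9231

Compression ratio = 4.9231
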